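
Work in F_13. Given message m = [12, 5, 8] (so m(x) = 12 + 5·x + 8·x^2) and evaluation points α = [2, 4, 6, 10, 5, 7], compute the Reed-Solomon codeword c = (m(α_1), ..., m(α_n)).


c = [2, 4, 5, 4, 3, 10]

Message polynomial: m(x) = 12 + 5·x + 8·x^2 (mod 13).
For each evaluation point α_i, compute m(α_i) mod 13:
  α_1 = 2: Horner steps 8 → 8 → 2, so m(2) = 2.
  α_2 = 4: Horner steps 8 → 11 → 4, so m(4) = 4.
  α_3 = 6: Horner steps 8 → 1 → 5, so m(6) = 5.
  α_4 = 10: Horner steps 8 → 7 → 4, so m(10) = 4.
  α_5 = 5: Horner steps 8 → 6 → 3, so m(5) = 3.
  α_6 = 7: Horner steps 8 → 9 → 10, so m(7) = 10.
Codeword c = [2, 4, 5, 4, 3, 10] ∈ F_13^6.


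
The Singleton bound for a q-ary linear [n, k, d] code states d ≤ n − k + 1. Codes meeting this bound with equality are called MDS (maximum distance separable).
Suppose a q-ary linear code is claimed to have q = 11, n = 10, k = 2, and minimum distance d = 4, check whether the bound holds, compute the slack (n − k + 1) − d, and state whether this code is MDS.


Singleton RHS = n − k + 1 = 9, slack = 5, bound satisfied, not MDS.

Singleton bound: d ≤ n − k + 1.
Here n = 10, k = 2, so n − k + 1 = 9.
Given d = 4, check d ≤ 9: YES.
Slack = (n − k + 1) − d = 5.
The code is NOT MDS (slack = 5 > 0).
Description: the claimed parameters are [10, 2, 4]_11; such a code would be non-MDS.


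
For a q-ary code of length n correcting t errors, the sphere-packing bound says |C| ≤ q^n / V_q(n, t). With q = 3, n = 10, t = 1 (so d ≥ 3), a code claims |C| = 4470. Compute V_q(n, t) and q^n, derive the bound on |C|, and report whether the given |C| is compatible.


V_q(n, t) = 21, q^n = 59049, Hamming bound = 2811, |C| = 4470 > bound (violated).

Step 1: Compute V_q(n, t) = Σ_{j=0}^1 C(n, j) (q−1)^j.
  j = 0: C(10,0)·(2)^0 = 1·1 = 1.
  j = 1: C(10,1)·(2)^1 = 10·2 = 20.
  V_q(n, t) = 1 + 20 = 21.
Step 2: q^n = 3^10 = 59049.
Step 3: Hamming bound ⌊q^n / V_q(n,t)⌋ = ⌊59049/21⌋ = 2811.
Step 4: Compare |C| = 4470 to 2811: violated.
The claimed |C| lies above the Hamming bound, so no 3-ary code of length 10 with d ≥ 3 can have 4470 codewords.


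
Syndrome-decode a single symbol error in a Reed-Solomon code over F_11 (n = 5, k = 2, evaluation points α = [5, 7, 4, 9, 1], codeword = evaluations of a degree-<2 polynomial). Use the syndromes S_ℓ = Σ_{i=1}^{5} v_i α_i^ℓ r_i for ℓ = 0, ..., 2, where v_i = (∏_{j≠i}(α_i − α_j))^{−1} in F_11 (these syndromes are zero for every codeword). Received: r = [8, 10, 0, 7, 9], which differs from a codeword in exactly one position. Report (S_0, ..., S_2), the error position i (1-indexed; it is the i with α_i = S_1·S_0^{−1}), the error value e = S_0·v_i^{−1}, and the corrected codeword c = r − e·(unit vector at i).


S = (6, 9, 8), error at position 2, error magnitude e = 8, c = [8, 2, 0, 7, 9].

Step 1: column multipliers v_i = (∏_{j≠i}(α_i − α_j))^{−1} mod 11.
  i = 1 (α = 5): (5−7)(5−4)(5−9)(5−1) = (−2)·1·(−4)·4 = 32 ≡ 10, so v_1 = 10^{−1} = 10 (mod 11).
  i = 2 (α = 7): (7−5)(7−4)(7−9)(7−1) = 2·3·(−2)·6 = −72 ≡ 5, so v_2 = 5^{−1} = 9 (mod 11).
  i = 3 (α = 4): (4−5)(4−7)(4−9)(4−1) = (−1)·(−3)·(−5)·3 = −45 ≡ 10, so v_3 = 10^{−1} = 10 (mod 11).
  i = 4 (α = 9): (9−5)(9−7)(9−4)(9−1) = 4·2·5·8 = 320 ≡ 1, so v_4 = 1^{−1} = 1 (mod 11).
  i = 5 (α = 1): (1−5)(1−7)(1−4)(1−9) = (−4)·(−6)·(−3)·(−8) = 576 ≡ 4, so v_5 = 4^{−1} = 3 (mod 11).
  v = [10, 9, 10, 1, 3].
Step 2: syndromes of r = [8, 10, 0, 7, 9] (all sums mod 11).
  S_0 = Σ v_i r_i = 10·8 + 9·10 + 10·0 + 1·7 + 3·9 = 204 ≡ 6.
  S_1 = Σ v_i α_i r_i = 10·5·8 + 9·7·10 + 10·4·0 + 1·9·7 + 3·1·9 = 1120 ≡ 9.
  α_i^2 mod 11 = [3, 5, 5, 4, 1].
  S_2 = Σ v_i α_i^2 r_i = 10·3·8 + 9·5·10 + 10·5·0 + 1·4·7 + 3·1·9 = 745 ≡ 8.
  S = (6, 9, 8) ≠ 0, so r is not a codeword (an error is present).
Step 3: locate the error. For a single error e at position i, S_ℓ = v_i·e·α_i^ℓ, so α_err = S_1/S_0.
  S_0^{−1} = 6^{−1} = 2 (mod 11), so α_err = 9·2 = 18 ≡ 7 = α_2. Error position i = 2.
  Consistency check: S_2/S_1 = 8·5 = 40 ≡ 7 = α_err ✓ (single-error assumption holds).
Step 4: error magnitude e = S_0/v_2 = S_0·∏_{j≠2}(α_2 − α_j) = 6·5 = 30 ≡ 8 (mod 11).
Step 5: correct position 2: c_2 = r_2 − e = 10 − 8 ≡ 2 (mod 11). Hence c = [8, 2, 0, 7, 9].
  Check: interpolating c through the α_i gives m(x) = 1 + 8·x (degree < 2) with m(α_i) = c_i for every i, so c is indeed a codeword.


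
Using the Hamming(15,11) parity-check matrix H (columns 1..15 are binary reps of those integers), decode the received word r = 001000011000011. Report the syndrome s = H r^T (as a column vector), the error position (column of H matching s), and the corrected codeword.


s = (0, 0, 1, 1)^T, error position = 3, corrected codeword c = 000000011000011

Compute s = H r^T mod 2 one row at a time:
  s_1 = 1 + 1 + 0 + 0 + 0 + 0 + 1 + 1 = 4 ≡ 0 (mod 2).
  s_2 = 0 + 0 + 0 + 0 + 0 + 0 + 1 + 1 = 2 ≡ 0 (mod 2).
  s_3 = 0 + 1 + 0 + 0 + 0 + 0 + 1 + 1 = 3 ≡ 1 (mod 2).
  s_4 = 0 + 1 + 0 + 0 + 1 + 0 + 0 + 1 = 3 ≡ 1 (mod 2).
s = (0, 0, 1, 1)^T — this equals column 3 of H (binary 0011), so error is at position 3.
Correct: flip bit 3 of r = 001000011000011 to get c = 000000011000011.


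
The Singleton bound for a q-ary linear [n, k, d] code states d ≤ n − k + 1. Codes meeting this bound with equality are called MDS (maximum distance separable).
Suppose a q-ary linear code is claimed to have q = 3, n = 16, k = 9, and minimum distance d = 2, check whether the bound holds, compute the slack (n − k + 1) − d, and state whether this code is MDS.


Singleton RHS = n − k + 1 = 8, slack = 6, bound satisfied, not MDS.

Singleton bound: d ≤ n − k + 1.
Here n = 16, k = 9, so n − k + 1 = 8.
Given d = 2, check d ≤ 8: YES.
Slack = (n − k + 1) − d = 6.
The code is NOT MDS (slack = 6 > 0).
Description: the claimed parameters are [16, 9, 2]_3; such a code would be non-MDS.


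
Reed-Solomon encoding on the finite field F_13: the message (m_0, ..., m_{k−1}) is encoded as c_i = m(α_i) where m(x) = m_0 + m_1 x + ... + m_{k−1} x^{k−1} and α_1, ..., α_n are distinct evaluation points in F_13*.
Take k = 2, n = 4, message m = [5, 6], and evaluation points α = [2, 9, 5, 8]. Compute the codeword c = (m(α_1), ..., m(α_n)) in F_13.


c = [4, 7, 9, 1]

Message polynomial: m(x) = 5 + 6·x (mod 13).
For each evaluation point α_i, compute m(α_i) mod 13:
  α_1 = 2: Horner steps 6 → 4, so m(2) = 4.
  α_2 = 9: Horner steps 6 → 7, so m(9) = 7.
  α_3 = 5: Horner steps 6 → 9, so m(5) = 9.
  α_4 = 8: Horner steps 6 → 1, so m(8) = 1.
Codeword c = [4, 7, 9, 1] ∈ F_13^4.


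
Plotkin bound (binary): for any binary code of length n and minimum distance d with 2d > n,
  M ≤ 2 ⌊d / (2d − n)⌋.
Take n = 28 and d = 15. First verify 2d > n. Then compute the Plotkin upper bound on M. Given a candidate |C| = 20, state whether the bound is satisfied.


Plotkin bound M ≤ 14; given |C| = 20 > bound (violated).

Check applicability: 2d = 30, n = 28.
2d − n = 2 > 0, so Plotkin applies.
Compute d/(2d−n) = 15/2 ≈ 7.5000.
⌊d/(2d−n)⌋ = 7.
Plotkin bound: M ≤ 2·7 = 14.
Given |C| = 20, check: VIOLATED.
This |C| is above the Plotkin bound, so no binary code with n = 28, d = 15 and 20 codewords exists.


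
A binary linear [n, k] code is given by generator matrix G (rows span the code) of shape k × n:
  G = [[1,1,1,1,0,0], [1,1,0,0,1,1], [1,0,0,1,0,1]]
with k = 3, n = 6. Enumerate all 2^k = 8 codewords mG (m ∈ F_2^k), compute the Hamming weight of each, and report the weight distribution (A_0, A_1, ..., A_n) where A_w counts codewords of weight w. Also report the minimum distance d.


Weight distribution: A_0 = 1, A_3 = 4, A_4 = 3. Minimum distance d = 3.

Enumerate all 2^3 = 8 messages m ∈ F_2^3.
For each, compute codeword c = mG in F_2^6, then tally its weight.
  m = 000 → c = 000000, weight = 0.
  m = 100 → c = 111100, weight = 4.
  m = 010 → c = 110011, weight = 4.
  m = 110 → c = 001111, weight = 4.
  m = 001 → c = 100101, weight = 3.
  m = 101 → c = 011001, weight = 3.
  m = 011 → c = 010110, weight = 3.
  m = 111 → c = 101010, weight = 3.
Tally weights:
  weight 0: 1 codewords.
  weight 3: 4 codewords.
  weight 4: 3 codewords.
Minimum distance d = smallest w > 0 with A_w > 0 = 3.
Sanity: Σ A_w = 8 = 2^3 = 8 ✓.


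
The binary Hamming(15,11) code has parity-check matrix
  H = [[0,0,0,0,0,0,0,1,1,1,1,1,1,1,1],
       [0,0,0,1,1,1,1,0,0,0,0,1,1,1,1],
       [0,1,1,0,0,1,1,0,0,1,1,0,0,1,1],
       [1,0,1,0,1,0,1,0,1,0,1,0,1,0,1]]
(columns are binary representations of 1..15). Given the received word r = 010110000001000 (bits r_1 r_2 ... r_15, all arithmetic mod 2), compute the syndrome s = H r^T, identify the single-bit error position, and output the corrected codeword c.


s = (1, 1, 1, 1)^T, error position = 15, corrected codeword c = 010110000001001

Compute s = H r^T mod 2 one row at a time:
  s_1 = 0 + 0 + 0 + 0 + 1 + 0 + 0 + 0 = 1 ≡ 1 (mod 2).
  s_2 = 1 + 1 + 0 + 0 + 1 + 0 + 0 + 0 = 3 ≡ 1 (mod 2).
  s_3 = 1 + 0 + 0 + 0 + 0 + 0 + 0 + 0 = 1 ≡ 1 (mod 2).
  s_4 = 0 + 0 + 1 + 0 + 0 + 0 + 0 + 0 = 1 ≡ 1 (mod 2).
s = (1, 1, 1, 1)^T — this equals column 15 of H (binary 1111), so error is at position 15.
Correct: flip bit 15 of r = 010110000001000 to get c = 010110000001001.


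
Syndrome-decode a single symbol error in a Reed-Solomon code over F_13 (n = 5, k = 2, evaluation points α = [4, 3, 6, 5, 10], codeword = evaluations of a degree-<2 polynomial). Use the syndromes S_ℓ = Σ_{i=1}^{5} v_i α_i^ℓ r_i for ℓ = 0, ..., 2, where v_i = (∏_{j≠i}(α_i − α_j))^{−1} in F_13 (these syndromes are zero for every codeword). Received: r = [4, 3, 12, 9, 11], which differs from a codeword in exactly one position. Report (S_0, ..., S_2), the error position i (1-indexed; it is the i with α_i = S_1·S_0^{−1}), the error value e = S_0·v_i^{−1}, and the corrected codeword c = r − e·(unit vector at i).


S = (11, 5, 7), error at position 1, error magnitude e = 11, c = [6, 3, 12, 9, 11].

Step 1: column multipliers v_i = (∏_{j≠i}(α_i − α_j))^{−1} mod 13.
  i = 1 (α = 4): (4−3)(4−6)(4−5)(4−10) = 1·(−2)·(−1)·(−6) = −12 ≡ 1, so v_1 = 1^{−1} = 1 (mod 13).
  i = 2 (α = 3): (3−4)(3−6)(3−5)(3−10) = (−1)·(−3)·(−2)·(−7) = 42 ≡ 3, so v_2 = 3^{−1} = 9 (mod 13).
  i = 3 (α = 6): (6−4)(6−3)(6−5)(6−10) = 2·3·1·(−4) = −24 ≡ 2, so v_3 = 2^{−1} = 7 (mod 13).
  i = 4 (α = 5): (5−4)(5−3)(5−6)(5−10) = 1·2·(−1)·(−5) = 10 ≡ 10, so v_4 = 10^{−1} = 4 (mod 13).
  i = 5 (α = 10): (10−4)(10−3)(10−6)(10−5) = 6·7·4·5 = 840 ≡ 8, so v_5 = 8^{−1} = 5 (mod 13).
  v = [1, 9, 7, 4, 5].
Step 2: syndromes of r = [4, 3, 12, 9, 11] (all sums mod 13).
  S_0 = Σ v_i r_i = 1·4 + 9·3 + 7·12 + 4·9 + 5·11 = 206 ≡ 11.
  S_1 = Σ v_i α_i r_i = 1·4·4 + 9·3·3 + 7·6·12 + 4·5·9 + 5·10·11 = 1331 ≡ 5.
  α_i^2 mod 13 = [3, 9, 10, 12, 9].
  S_2 = Σ v_i α_i^2 r_i = 1·3·4 + 9·9·3 + 7·10·12 + 4·12·9 + 5·9·11 = 2022 ≡ 7.
  S = (11, 5, 7) ≠ 0, so r is not a codeword (an error is present).
Step 3: locate the error. For a single error e at position i, S_ℓ = v_i·e·α_i^ℓ, so α_err = S_1/S_0.
  S_0^{−1} = 11^{−1} = 6 (mod 13), so α_err = 5·6 = 30 ≡ 4 = α_1. Error position i = 1.
  Consistency check: S_2/S_1 = 7·8 = 56 ≡ 4 = α_err ✓ (single-error assumption holds).
Step 4: error magnitude e = S_0/v_1 = S_0·∏_{j≠1}(α_1 − α_j) = 11·1 = 11 ≡ 11 (mod 13).
Step 5: correct position 1: c_1 = r_1 − e = 4 − 11 ≡ 6 (mod 13). Hence c = [6, 3, 12, 9, 11].
  Check: interpolating c through the α_i gives m(x) = 7 + 3·x (degree < 2) with m(α_i) = c_i for every i, so c is indeed a codeword.


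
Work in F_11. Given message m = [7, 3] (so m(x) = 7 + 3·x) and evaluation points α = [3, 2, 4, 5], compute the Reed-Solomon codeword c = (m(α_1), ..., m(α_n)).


c = [5, 2, 8, 0]

Message polynomial: m(x) = 7 + 3·x (mod 11).
For each evaluation point α_i, compute m(α_i) mod 11:
  α_1 = 3: Horner steps 3 → 5, so m(3) = 5.
  α_2 = 2: Horner steps 3 → 2, so m(2) = 2.
  α_3 = 4: Horner steps 3 → 8, so m(4) = 8.
  α_4 = 5: Horner steps 3 → 0, so m(5) = 0.
Codeword c = [5, 2, 8, 0] ∈ F_11^4.


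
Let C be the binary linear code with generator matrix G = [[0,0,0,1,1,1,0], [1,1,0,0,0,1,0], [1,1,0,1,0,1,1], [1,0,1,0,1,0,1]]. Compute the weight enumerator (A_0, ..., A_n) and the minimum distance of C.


Weight distribution: A_0 = 1, A_2 = 2, A_3 = 4, A_4 = 5, A_5 = 4. Minimum distance d = 2.

Enumerate all 2^4 = 16 messages m ∈ F_2^4.
For each, compute codeword c = mG in F_2^7, then tally its weight.
  m = 0000 → c = 0000000, weight = 0.
  m = 1000 → c = 0001110, weight = 3.
  m = 0100 → c = 1100010, weight = 3.
  m = 1100 → c = 1101100, weight = 4.
  m = 0010 → c = 1101011, weight = 5.
  m = 1010 → c = 1100101, weight = 4.
  m = 0110 → c = 0001001, weight = 2.
  m = 1110 → c = 0000111, weight = 3.
  m = 0001 → c = 1010101, weight = 4.
  m = 1001 → c = 1011011, weight = 5.
  m = 0101 → c = 0110111, weight = 5.
  m = 1101 → c = 0111001, weight = 4.
  m = 0011 → c = 0111110, weight = 5.
  m = 1011 → c = 0110000, weight = 2.
  m = 0111 → c = 1011100, weight = 4.
  m = 1111 → c = 1010010, weight = 3.
Tally weights:
  weight 0: 1 codewords.
  weight 2: 2 codewords.
  weight 3: 4 codewords.
  weight 4: 5 codewords.
  weight 5: 4 codewords.
Minimum distance d = smallest w > 0 with A_w > 0 = 2.
Sanity: Σ A_w = 16 = 2^4 = 16 ✓.


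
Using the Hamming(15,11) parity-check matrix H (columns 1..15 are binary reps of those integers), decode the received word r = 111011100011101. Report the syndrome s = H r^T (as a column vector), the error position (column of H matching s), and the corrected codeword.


s = (0, 0, 0, 1)^T, error position = 1, corrected codeword c = 011011100011101

Compute s = H r^T mod 2 one row at a time:
  s_1 = 0 + 0 + 0 + 1 + 1 + 1 + 0 + 1 = 4 ≡ 0 (mod 2).
  s_2 = 0 + 1 + 1 + 1 + 1 + 1 + 0 + 1 = 6 ≡ 0 (mod 2).
  s_3 = 1 + 1 + 1 + 1 + 0 + 1 + 0 + 1 = 6 ≡ 0 (mod 2).
  s_4 = 1 + 1 + 1 + 1 + 0 + 1 + 1 + 1 = 7 ≡ 1 (mod 2).
s = (0, 0, 0, 1)^T — this equals column 1 of H (binary 0001), so error is at position 1.
Correct: flip bit 1 of r = 111011100011101 to get c = 011011100011101.


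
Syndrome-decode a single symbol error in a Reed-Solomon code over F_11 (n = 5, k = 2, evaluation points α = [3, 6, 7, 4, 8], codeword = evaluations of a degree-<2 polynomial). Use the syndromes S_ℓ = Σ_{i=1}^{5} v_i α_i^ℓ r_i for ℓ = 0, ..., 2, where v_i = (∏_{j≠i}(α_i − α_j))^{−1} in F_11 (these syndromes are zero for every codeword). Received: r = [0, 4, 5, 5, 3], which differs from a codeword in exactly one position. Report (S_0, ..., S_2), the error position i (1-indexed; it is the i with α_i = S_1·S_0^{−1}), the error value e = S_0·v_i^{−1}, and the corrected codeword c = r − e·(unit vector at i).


S = (4, 6, 9), error at position 3, error magnitude e = 7, c = [0, 4, 9, 5, 3].

Step 1: column multipliers v_i = (∏_{j≠i}(α_i − α_j))^{−1} mod 11.
  i = 1 (α = 3): (3−6)(3−7)(3−4)(3−8) = (−3)·(−4)·(−1)·(−5) = 60 ≡ 5, so v_1 = 5^{−1} = 9 (mod 11).
  i = 2 (α = 6): (6−3)(6−7)(6−4)(6−8) = 3·(−1)·2·(−2) = 12 ≡ 1, so v_2 = 1^{−1} = 1 (mod 11).
  i = 3 (α = 7): (7−3)(7−6)(7−4)(7−8) = 4·1·3·(−1) = −12 ≡ 10, so v_3 = 10^{−1} = 10 (mod 11).
  i = 4 (α = 4): (4−3)(4−6)(4−7)(4−8) = 1·(−2)·(−3)·(−4) = −24 ≡ 9, so v_4 = 9^{−1} = 5 (mod 11).
  i = 5 (α = 8): (8−3)(8−6)(8−7)(8−4) = 5·2·1·4 = 40 ≡ 7, so v_5 = 7^{−1} = 8 (mod 11).
  v = [9, 1, 10, 5, 8].
Step 2: syndromes of r = [0, 4, 5, 5, 3] (all sums mod 11).
  S_0 = Σ v_i r_i = 9·0 + 1·4 + 10·5 + 5·5 + 8·3 = 103 ≡ 4.
  S_1 = Σ v_i α_i r_i = 9·3·0 + 1·6·4 + 10·7·5 + 5·4·5 + 8·8·3 = 666 ≡ 6.
  α_i^2 mod 11 = [9, 3, 5, 5, 9].
  S_2 = Σ v_i α_i^2 r_i = 9·9·0 + 1·3·4 + 10·5·5 + 5·5·5 + 8·9·3 = 603 ≡ 9.
  S = (4, 6, 9) ≠ 0, so r is not a codeword (an error is present).
Step 3: locate the error. For a single error e at position i, S_ℓ = v_i·e·α_i^ℓ, so α_err = S_1/S_0.
  S_0^{−1} = 4^{−1} = 3 (mod 11), so α_err = 6·3 = 18 ≡ 7 = α_3. Error position i = 3.
  Consistency check: S_2/S_1 = 9·2 = 18 ≡ 7 = α_err ✓ (single-error assumption holds).
Step 4: error magnitude e = S_0/v_3 = S_0·∏_{j≠3}(α_3 − α_j) = 4·10 = 40 ≡ 7 (mod 11).
Step 5: correct position 3: c_3 = r_3 − e = 5 − 7 ≡ 9 (mod 11). Hence c = [0, 4, 9, 5, 3].
  Check: interpolating c through the α_i gives m(x) = 7 + 5·x (degree < 2) with m(α_i) = c_i for every i, so c is indeed a codeword.


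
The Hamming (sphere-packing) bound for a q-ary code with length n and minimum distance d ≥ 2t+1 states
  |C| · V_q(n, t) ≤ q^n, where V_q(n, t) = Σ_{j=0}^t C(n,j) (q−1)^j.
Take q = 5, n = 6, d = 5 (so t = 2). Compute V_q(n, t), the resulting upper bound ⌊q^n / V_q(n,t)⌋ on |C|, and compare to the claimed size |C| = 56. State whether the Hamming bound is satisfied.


V_q(n, t) = 265, q^n = 15625, Hamming bound = 58, |C| = 56 ≤ bound (satisfied).

Step 1: Compute V_q(n, t) = Σ_{j=0}^2 C(n, j) (q−1)^j.
  j = 0: C(6,0)·(4)^0 = 1·1 = 1.
  j = 1: C(6,1)·(4)^1 = 6·4 = 24.
  j = 2: C(6,2)·(4)^2 = 15·16 = 240.
  V_q(n, t) = 1 + 24 + 240 = 265.
Step 2: q^n = 5^6 = 15625.
Step 3: Hamming bound ⌊q^n / V_q(n,t)⌋ = ⌊15625/265⌋ = 58.
Step 4: Compare |C| = 56 to 58: satisfied.
The claimed |C| lies below the Hamming bound.


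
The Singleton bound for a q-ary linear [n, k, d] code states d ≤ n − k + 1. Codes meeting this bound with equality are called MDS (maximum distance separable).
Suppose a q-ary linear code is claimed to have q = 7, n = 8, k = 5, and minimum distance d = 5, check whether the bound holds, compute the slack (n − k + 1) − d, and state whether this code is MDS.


Singleton RHS = n − k + 1 = 4, slack = -1, bound violated (no such code; not MDS).

Singleton bound: d ≤ n − k + 1.
Here n = 8, k = 5, so n − k + 1 = 4.
Given d = 5, check d ≤ 4: NO.
Slack = (n − k + 1) − d = -1.
The slack is negative: d = 5 exceeds n − k + 1 = 4 by 1, so the Singleton bound is violated and no linear [8, 5, 5]_7 code can exist. In particular it is not MDS (MDS requires d = n − k + 1 exactly).
Description: the claimed parameters are [8, 5, 5]_7; such a code would be impossible (violates the Singleton bound).


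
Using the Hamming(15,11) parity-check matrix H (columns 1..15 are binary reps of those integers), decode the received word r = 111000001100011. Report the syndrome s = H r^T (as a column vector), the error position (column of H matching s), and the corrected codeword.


s = (0, 0, 1, 0)^T, error position = 2, corrected codeword c = 101000001100011

Compute s = H r^T mod 2 one row at a time:
  s_1 = 0 + 1 + 1 + 0 + 0 + 0 + 1 + 1 = 4 ≡ 0 (mod 2).
  s_2 = 0 + 0 + 0 + 0 + 0 + 0 + 1 + 1 = 2 ≡ 0 (mod 2).
  s_3 = 1 + 1 + 0 + 0 + 1 + 0 + 1 + 1 = 5 ≡ 1 (mod 2).
  s_4 = 1 + 1 + 0 + 0 + 1 + 0 + 0 + 1 = 4 ≡ 0 (mod 2).
s = (0, 0, 1, 0)^T — this equals column 2 of H (binary 0010), so error is at position 2.
Correct: flip bit 2 of r = 111000001100011 to get c = 101000001100011.


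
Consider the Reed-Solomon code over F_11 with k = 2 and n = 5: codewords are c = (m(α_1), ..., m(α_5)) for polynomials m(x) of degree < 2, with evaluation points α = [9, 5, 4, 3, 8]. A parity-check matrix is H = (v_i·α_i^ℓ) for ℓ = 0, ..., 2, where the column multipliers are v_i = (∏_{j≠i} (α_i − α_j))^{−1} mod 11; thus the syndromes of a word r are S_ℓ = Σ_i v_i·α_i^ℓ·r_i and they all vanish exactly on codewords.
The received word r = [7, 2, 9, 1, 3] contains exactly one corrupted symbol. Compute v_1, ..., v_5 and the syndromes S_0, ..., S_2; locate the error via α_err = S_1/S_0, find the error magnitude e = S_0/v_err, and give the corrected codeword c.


S = (8, 2, 6), error at position 4, error magnitude e = 7, c = [7, 2, 9, 5, 3].

Step 1: column multipliers v_i = (∏_{j≠i}(α_i − α_j))^{−1} mod 11.
  i = 1 (α = 9): (9−5)(9−4)(9−3)(9−8) = 4·5·6·1 = 120 ≡ 10, so v_1 = 10^{−1} = 10 (mod 11).
  i = 2 (α = 5): (5−9)(5−4)(5−3)(5−8) = (−4)·1·2·(−3) = 24 ≡ 2, so v_2 = 2^{−1} = 6 (mod 11).
  i = 3 (α = 4): (4−9)(4−5)(4−3)(4−8) = (−5)·(−1)·1·(−4) = −20 ≡ 2, so v_3 = 2^{−1} = 6 (mod 11).
  i = 4 (α = 3): (3−9)(3−5)(3−4)(3−8) = (−6)·(−2)·(−1)·(−5) = 60 ≡ 5, so v_4 = 5^{−1} = 9 (mod 11).
  i = 5 (α = 8): (8−9)(8−5)(8−4)(8−3) = (−1)·3·4·5 = −60 ≡ 6, so v_5 = 6^{−1} = 2 (mod 11).
  v = [10, 6, 6, 9, 2].
Step 2: syndromes of r = [7, 2, 9, 1, 3] (all sums mod 11).
  S_0 = Σ v_i r_i = 10·7 + 6·2 + 6·9 + 9·1 + 2·3 = 151 ≡ 8.
  S_1 = Σ v_i α_i r_i = 10·9·7 + 6·5·2 + 6·4·9 + 9·3·1 + 2·8·3 = 981 ≡ 2.
  α_i^2 mod 11 = [4, 3, 5, 9, 9].
  S_2 = Σ v_i α_i^2 r_i = 10·4·7 + 6·3·2 + 6·5·9 + 9·9·1 + 2·9·3 = 721 ≡ 6.
  S = (8, 2, 6) ≠ 0, so r is not a codeword (an error is present).
Step 3: locate the error. For a single error e at position i, S_ℓ = v_i·e·α_i^ℓ, so α_err = S_1/S_0.
  S_0^{−1} = 8^{−1} = 7 (mod 11), so α_err = 2·7 = 14 ≡ 3 = α_4. Error position i = 4.
  Consistency check: S_2/S_1 = 6·6 = 36 ≡ 3 = α_err ✓ (single-error assumption holds).
Step 4: error magnitude e = S_0/v_4 = S_0·∏_{j≠4}(α_4 − α_j) = 8·5 = 40 ≡ 7 (mod 11).
Step 5: correct position 4: c_4 = r_4 − e = 1 − 7 ≡ 5 (mod 11). Hence c = [7, 2, 9, 5, 3].
  Check: interpolating c through the α_i gives m(x) = 4 + 4·x (degree < 2) with m(α_i) = c_i for every i, so c is indeed a codeword.


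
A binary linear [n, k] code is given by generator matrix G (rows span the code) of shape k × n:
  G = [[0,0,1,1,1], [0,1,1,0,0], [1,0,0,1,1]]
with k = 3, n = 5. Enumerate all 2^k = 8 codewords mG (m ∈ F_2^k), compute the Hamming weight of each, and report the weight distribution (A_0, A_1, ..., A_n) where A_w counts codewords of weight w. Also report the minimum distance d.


Weight distribution: A_0 = 1, A_2 = 3, A_3 = 3, A_5 = 1. Minimum distance d = 2.

Enumerate all 2^3 = 8 messages m ∈ F_2^3.
For each, compute codeword c = mG in F_2^5, then tally its weight.
  m = 000 → c = 00000, weight = 0.
  m = 100 → c = 00111, weight = 3.
  m = 010 → c = 01100, weight = 2.
  m = 110 → c = 01011, weight = 3.
  m = 001 → c = 10011, weight = 3.
  m = 101 → c = 10100, weight = 2.
  m = 011 → c = 11111, weight = 5.
  m = 111 → c = 11000, weight = 2.
Tally weights:
  weight 0: 1 codewords.
  weight 2: 3 codewords.
  weight 3: 3 codewords.
  weight 5: 1 codewords.
Minimum distance d = smallest w > 0 with A_w > 0 = 2.
Sanity: Σ A_w = 8 = 2^3 = 8 ✓.


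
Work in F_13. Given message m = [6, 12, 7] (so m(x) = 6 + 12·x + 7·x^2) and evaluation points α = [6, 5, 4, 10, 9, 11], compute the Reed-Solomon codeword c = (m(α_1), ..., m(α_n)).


c = [5, 7, 10, 7, 5, 10]

Message polynomial: m(x) = 6 + 12·x + 7·x^2 (mod 13).
For each evaluation point α_i, compute m(α_i) mod 13:
  α_1 = 6: Horner steps 7 → 2 → 5, so m(6) = 5.
  α_2 = 5: Horner steps 7 → 8 → 7, so m(5) = 7.
  α_3 = 4: Horner steps 7 → 1 → 10, so m(4) = 10.
  α_4 = 10: Horner steps 7 → 4 → 7, so m(10) = 7.
  α_5 = 9: Horner steps 7 → 10 → 5, so m(9) = 5.
  α_6 = 11: Horner steps 7 → 11 → 10, so m(11) = 10.
Codeword c = [5, 7, 10, 7, 5, 10] ∈ F_13^6.


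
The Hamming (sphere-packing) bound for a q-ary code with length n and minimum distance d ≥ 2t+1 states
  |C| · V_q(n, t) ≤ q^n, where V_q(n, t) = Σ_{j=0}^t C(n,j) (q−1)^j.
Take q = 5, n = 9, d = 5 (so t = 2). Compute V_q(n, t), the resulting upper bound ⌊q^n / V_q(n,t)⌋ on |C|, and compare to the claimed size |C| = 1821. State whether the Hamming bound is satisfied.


V_q(n, t) = 613, q^n = 1953125, Hamming bound = 3186, |C| = 1821 ≤ bound (satisfied).

Step 1: Compute V_q(n, t) = Σ_{j=0}^2 C(n, j) (q−1)^j.
  j = 0: C(9,0)·(4)^0 = 1·1 = 1.
  j = 1: C(9,1)·(4)^1 = 9·4 = 36.
  j = 2: C(9,2)·(4)^2 = 36·16 = 576.
  V_q(n, t) = 1 + 36 + 576 = 613.
Step 2: q^n = 5^9 = 1953125.
Step 3: Hamming bound ⌊q^n / V_q(n,t)⌋ = ⌊1953125/613⌋ = 3186.
Step 4: Compare |C| = 1821 to 3186: satisfied.
The claimed |C| lies below the Hamming bound.


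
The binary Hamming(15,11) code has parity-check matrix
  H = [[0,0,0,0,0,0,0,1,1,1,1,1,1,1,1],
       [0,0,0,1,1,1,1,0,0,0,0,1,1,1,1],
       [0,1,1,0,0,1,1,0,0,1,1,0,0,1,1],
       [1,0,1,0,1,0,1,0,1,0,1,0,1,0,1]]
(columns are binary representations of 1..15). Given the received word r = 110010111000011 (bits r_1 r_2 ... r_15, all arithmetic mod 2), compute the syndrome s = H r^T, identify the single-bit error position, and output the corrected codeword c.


s = (0, 0, 0, 1)^T, error position = 1, corrected codeword c = 010010111000011

Compute s = H r^T mod 2 one row at a time:
  s_1 = 1 + 1 + 0 + 0 + 0 + 0 + 1 + 1 = 4 ≡ 0 (mod 2).
  s_2 = 0 + 1 + 0 + 1 + 0 + 0 + 1 + 1 = 4 ≡ 0 (mod 2).
  s_3 = 1 + 0 + 0 + 1 + 0 + 0 + 1 + 1 = 4 ≡ 0 (mod 2).
  s_4 = 1 + 0 + 1 + 1 + 1 + 0 + 0 + 1 = 5 ≡ 1 (mod 2).
s = (0, 0, 0, 1)^T — this equals column 1 of H (binary 0001), so error is at position 1.
Correct: flip bit 1 of r = 110010111000011 to get c = 010010111000011.


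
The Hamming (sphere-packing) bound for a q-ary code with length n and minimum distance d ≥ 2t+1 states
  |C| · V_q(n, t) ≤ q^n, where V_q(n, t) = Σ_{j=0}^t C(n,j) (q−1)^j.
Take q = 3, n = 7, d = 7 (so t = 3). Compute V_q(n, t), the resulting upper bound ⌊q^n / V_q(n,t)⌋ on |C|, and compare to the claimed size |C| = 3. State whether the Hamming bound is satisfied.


V_q(n, t) = 379, q^n = 2187, Hamming bound = 5, |C| = 3 ≤ bound (satisfied).

Step 1: Compute V_q(n, t) = Σ_{j=0}^3 C(n, j) (q−1)^j.
  j = 0: C(7,0)·(2)^0 = 1·1 = 1.
  j = 1: C(7,1)·(2)^1 = 7·2 = 14.
  j = 2: C(7,2)·(2)^2 = 21·4 = 84.
  j = 3: C(7,3)·(2)^3 = 35·8 = 280.
  V_q(n, t) = 1 + 14 + 84 + 280 = 379.
Step 2: q^n = 3^7 = 2187.
Step 3: Hamming bound ⌊q^n / V_q(n,t)⌋ = ⌊2187/379⌋ = 5.
Step 4: Compare |C| = 3 to 5: satisfied.
The claimed |C| lies below the Hamming bound.


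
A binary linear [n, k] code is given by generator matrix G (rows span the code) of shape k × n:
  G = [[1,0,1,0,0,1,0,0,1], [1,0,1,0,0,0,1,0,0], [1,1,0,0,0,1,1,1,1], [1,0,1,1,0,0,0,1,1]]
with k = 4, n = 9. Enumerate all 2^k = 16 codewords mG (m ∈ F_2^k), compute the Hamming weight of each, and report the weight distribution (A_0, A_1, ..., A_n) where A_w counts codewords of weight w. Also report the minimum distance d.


Weight distribution: A_0 = 1, A_3 = 4, A_4 = 5, A_5 = 4, A_6 = 2. Minimum distance d = 3.

Enumerate all 2^4 = 16 messages m ∈ F_2^4.
For each, compute codeword c = mG in F_2^9, then tally its weight.
  m = 0000 → c = 000000000, weight = 0.
  m = 1000 → c = 101001001, weight = 4.
  m = 0100 → c = 101000100, weight = 3.
  m = 1100 → c = 000001101, weight = 3.
  m = 0010 → c = 110001111, weight = 6.
  m = 1010 → c = 011000110, weight = 4.
  m = 0110 → c = 011001011, weight = 5.
  m = 1110 → c = 110000010, weight = 3.
  m = 0001 → c = 101100011, weight = 5.
  m = 1001 → c = 000101010, weight = 3.
  m = 0101 → c = 000100111, weight = 4.
  m = 1101 → c = 101101110, weight = 6.
  m = 0011 → c = 011101100, weight = 5.
  m = 1011 → c = 110100101, weight = 5.
  m = 0111 → c = 110101000, weight = 4.
  m = 1111 → c = 011100001, weight = 4.
Tally weights:
  weight 0: 1 codewords.
  weight 3: 4 codewords.
  weight 4: 5 codewords.
  weight 5: 4 codewords.
  weight 6: 2 codewords.
Minimum distance d = smallest w > 0 with A_w > 0 = 3.
Sanity: Σ A_w = 16 = 2^4 = 16 ✓.


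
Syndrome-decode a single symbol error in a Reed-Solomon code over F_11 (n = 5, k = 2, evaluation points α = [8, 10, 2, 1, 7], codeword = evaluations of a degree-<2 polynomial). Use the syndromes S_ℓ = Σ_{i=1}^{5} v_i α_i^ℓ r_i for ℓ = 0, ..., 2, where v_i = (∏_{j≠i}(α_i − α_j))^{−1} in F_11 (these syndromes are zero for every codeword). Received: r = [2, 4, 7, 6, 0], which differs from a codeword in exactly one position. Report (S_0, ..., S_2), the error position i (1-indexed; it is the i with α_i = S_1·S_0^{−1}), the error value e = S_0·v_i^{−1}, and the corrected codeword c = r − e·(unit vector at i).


S = (5, 2, 3), error at position 5, error magnitude e = 10, c = [2, 4, 7, 6, 1].

Step 1: column multipliers v_i = (∏_{j≠i}(α_i − α_j))^{−1} mod 11.
  i = 1 (α = 8): (8−10)(8−2)(8−1)(8−7) = (−2)·6·7·1 = −84 ≡ 4, so v_1 = 4^{−1} = 3 (mod 11).
  i = 2 (α = 10): (10−8)(10−2)(10−1)(10−7) = 2·8·9·3 = 432 ≡ 3, so v_2 = 3^{−1} = 4 (mod 11).
  i = 3 (α = 2): (2−8)(2−10)(2−1)(2−7) = (−6)·(−8)·1·(−5) = −240 ≡ 2, so v_3 = 2^{−1} = 6 (mod 11).
  i = 4 (α = 1): (1−8)(1−10)(1−2)(1−7) = (−7)·(−9)·(−1)·(−6) = 378 ≡ 4, so v_4 = 4^{−1} = 3 (mod 11).
  i = 5 (α = 7): (7−8)(7−10)(7−2)(7−1) = (−1)·(−3)·5·6 = 90 ≡ 2, so v_5 = 2^{−1} = 6 (mod 11).
  v = [3, 4, 6, 3, 6].
Step 2: syndromes of r = [2, 4, 7, 6, 0] (all sums mod 11).
  S_0 = Σ v_i r_i = 3·2 + 4·4 + 6·7 + 3·6 + 6·0 = 82 ≡ 5.
  S_1 = Σ v_i α_i r_i = 3·8·2 + 4·10·4 + 6·2·7 + 3·1·6 + 6·7·0 = 310 ≡ 2.
  α_i^2 mod 11 = [9, 1, 4, 1, 5].
  S_2 = Σ v_i α_i^2 r_i = 3·9·2 + 4·1·4 + 6·4·7 + 3·1·6 + 6·5·0 = 256 ≡ 3.
  S = (5, 2, 3) ≠ 0, so r is not a codeword (an error is present).
Step 3: locate the error. For a single error e at position i, S_ℓ = v_i·e·α_i^ℓ, so α_err = S_1/S_0.
  S_0^{−1} = 5^{−1} = 9 (mod 11), so α_err = 2·9 = 18 ≡ 7 = α_5. Error position i = 5.
  Consistency check: S_2/S_1 = 3·6 = 18 ≡ 7 = α_err ✓ (single-error assumption holds).
Step 4: error magnitude e = S_0/v_5 = S_0·∏_{j≠5}(α_5 − α_j) = 5·2 = 10 ≡ 10 (mod 11).
Step 5: correct position 5: c_5 = r_5 − e = 0 − 10 ≡ 1 (mod 11). Hence c = [2, 4, 7, 6, 1].
  Check: interpolating c through the α_i gives m(x) = 5 + 1·x (degree < 2) with m(α_i) = c_i for every i, so c is indeed a codeword.


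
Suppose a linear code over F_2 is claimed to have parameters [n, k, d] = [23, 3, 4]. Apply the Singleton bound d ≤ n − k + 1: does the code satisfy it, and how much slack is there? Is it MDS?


Singleton RHS = n − k + 1 = 21, slack = 17, bound satisfied, not MDS.

Singleton bound: d ≤ n − k + 1.
Here n = 23, k = 3, so n − k + 1 = 21.
Given d = 4, check d ≤ 21: YES.
Slack = (n − k + 1) − d = 17.
The code is NOT MDS (slack = 17 > 0).
Description: the claimed parameters are [23, 3, 4]_2; such a code would be non-MDS.


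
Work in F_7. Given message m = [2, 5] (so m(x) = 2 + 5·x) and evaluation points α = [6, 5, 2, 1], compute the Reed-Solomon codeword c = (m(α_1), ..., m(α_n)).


c = [4, 6, 5, 0]

Message polynomial: m(x) = 2 + 5·x (mod 7).
For each evaluation point α_i, compute m(α_i) mod 7:
  α_1 = 6: Horner steps 5 → 4, so m(6) = 4.
  α_2 = 5: Horner steps 5 → 6, so m(5) = 6.
  α_3 = 2: Horner steps 5 → 5, so m(2) = 5.
  α_4 = 1: Horner steps 5 → 0, so m(1) = 0.
Codeword c = [4, 6, 5, 0] ∈ F_7^4.


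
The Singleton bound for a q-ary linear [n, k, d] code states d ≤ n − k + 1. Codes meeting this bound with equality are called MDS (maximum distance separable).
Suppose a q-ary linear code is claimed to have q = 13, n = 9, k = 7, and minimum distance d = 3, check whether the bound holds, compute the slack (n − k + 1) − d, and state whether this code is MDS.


Singleton RHS = n − k + 1 = 3, slack = 0, bound satisfied, MDS.

Singleton bound: d ≤ n − k + 1.
Here n = 9, k = 7, so n − k + 1 = 3.
Given d = 3, check d ≤ 3: YES.
Slack = (n − k + 1) − d = 0.
The code is MDS (slack = 0).
Description: the claimed parameters are [9, 7, 3]_13; such a code would be MDS (meets Singleton bound).


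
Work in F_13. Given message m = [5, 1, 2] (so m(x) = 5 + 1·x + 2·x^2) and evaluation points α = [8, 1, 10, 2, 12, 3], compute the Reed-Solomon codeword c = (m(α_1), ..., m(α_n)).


c = [11, 8, 7, 2, 6, 0]

Message polynomial: m(x) = 5 + 1·x + 2·x^2 (mod 13).
For each evaluation point α_i, compute m(α_i) mod 13:
  α_1 = 8: Horner steps 2 → 4 → 11, so m(8) = 11.
  α_2 = 1: Horner steps 2 → 3 → 8, so m(1) = 8.
  α_3 = 10: Horner steps 2 → 8 → 7, so m(10) = 7.
  α_4 = 2: Horner steps 2 → 5 → 2, so m(2) = 2.
  α_5 = 12: Horner steps 2 → 12 → 6, so m(12) = 6.
  α_6 = 3: Horner steps 2 → 7 → 0, so m(3) = 0.
Codeword c = [11, 8, 7, 2, 6, 0] ∈ F_13^6.


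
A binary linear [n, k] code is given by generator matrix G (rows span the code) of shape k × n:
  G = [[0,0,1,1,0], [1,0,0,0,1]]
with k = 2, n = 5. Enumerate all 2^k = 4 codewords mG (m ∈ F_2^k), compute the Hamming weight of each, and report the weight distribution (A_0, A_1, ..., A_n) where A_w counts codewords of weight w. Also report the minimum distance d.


Weight distribution: A_0 = 1, A_2 = 2, A_4 = 1. Minimum distance d = 2.

Enumerate all 2^2 = 4 messages m ∈ F_2^2.
For each, compute codeword c = mG in F_2^5, then tally its weight.
  m = 00 → c = 00000, weight = 0.
  m = 10 → c = 00110, weight = 2.
  m = 01 → c = 10001, weight = 2.
  m = 11 → c = 10111, weight = 4.
Tally weights:
  weight 0: 1 codewords.
  weight 2: 2 codewords.
  weight 4: 1 codewords.
Minimum distance d = smallest w > 0 with A_w > 0 = 2.
Sanity: Σ A_w = 4 = 2^2 = 4 ✓.


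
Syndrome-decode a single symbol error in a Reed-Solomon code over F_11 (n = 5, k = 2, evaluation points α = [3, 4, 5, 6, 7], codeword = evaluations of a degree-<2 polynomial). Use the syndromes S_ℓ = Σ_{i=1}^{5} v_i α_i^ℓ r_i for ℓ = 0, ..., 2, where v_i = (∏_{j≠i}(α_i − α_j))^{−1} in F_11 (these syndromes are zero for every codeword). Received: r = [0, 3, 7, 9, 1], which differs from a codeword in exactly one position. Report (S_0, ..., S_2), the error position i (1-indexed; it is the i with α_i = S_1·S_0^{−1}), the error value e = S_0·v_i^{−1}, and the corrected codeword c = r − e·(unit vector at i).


S = (3, 4, 9), error at position 3, error magnitude e = 1, c = [0, 3, 6, 9, 1].

Step 1: column multipliers v_i = (∏_{j≠i}(α_i − α_j))^{−1} mod 11.
  i = 1 (α = 3): (3−4)(3−5)(3−6)(3−7) = (−1)·(−2)·(−3)·(−4) = 24 ≡ 2, so v_1 = 2^{−1} = 6 (mod 11).
  i = 2 (α = 4): (4−3)(4−5)(4−6)(4−7) = 1·(−1)·(−2)·(−3) = −6 ≡ 5, so v_2 = 5^{−1} = 9 (mod 11).
  i = 3 (α = 5): (5−3)(5−4)(5−6)(5−7) = 2·1·(−1)·(−2) = 4 ≡ 4, so v_3 = 4^{−1} = 3 (mod 11).
  i = 4 (α = 6): (6−3)(6−4)(6−5)(6−7) = 3·2·1·(−1) = −6 ≡ 5, so v_4 = 5^{−1} = 9 (mod 11).
  i = 5 (α = 7): (7−3)(7−4)(7−5)(7−6) = 4·3·2·1 = 24 ≡ 2, so v_5 = 2^{−1} = 6 (mod 11).
  v = [6, 9, 3, 9, 6].
Step 2: syndromes of r = [0, 3, 7, 9, 1] (all sums mod 11).
  S_0 = Σ v_i r_i = 6·0 + 9·3 + 3·7 + 9·9 + 6·1 = 135 ≡ 3.
  S_1 = Σ v_i α_i r_i = 6·3·0 + 9·4·3 + 3·5·7 + 9·6·9 + 6·7·1 = 741 ≡ 4.
  α_i^2 mod 11 = [9, 5, 3, 3, 5].
  S_2 = Σ v_i α_i^2 r_i = 6·9·0 + 9·5·3 + 3·3·7 + 9·3·9 + 6·5·1 = 471 ≡ 9.
  S = (3, 4, 9) ≠ 0, so r is not a codeword (an error is present).
Step 3: locate the error. For a single error e at position i, S_ℓ = v_i·e·α_i^ℓ, so α_err = S_1/S_0.
  S_0^{−1} = 3^{−1} = 4 (mod 11), so α_err = 4·4 = 16 ≡ 5 = α_3. Error position i = 3.
  Consistency check: S_2/S_1 = 9·3 = 27 ≡ 5 = α_err ✓ (single-error assumption holds).
Step 4: error magnitude e = S_0/v_3 = S_0·∏_{j≠3}(α_3 − α_j) = 3·4 = 12 ≡ 1 (mod 11).
Step 5: correct position 3: c_3 = r_3 − e = 7 − 1 ≡ 6 (mod 11). Hence c = [0, 3, 6, 9, 1].
  Check: interpolating c through the α_i gives m(x) = 2 + 3·x (degree < 2) with m(α_i) = c_i for every i, so c is indeed a codeword.


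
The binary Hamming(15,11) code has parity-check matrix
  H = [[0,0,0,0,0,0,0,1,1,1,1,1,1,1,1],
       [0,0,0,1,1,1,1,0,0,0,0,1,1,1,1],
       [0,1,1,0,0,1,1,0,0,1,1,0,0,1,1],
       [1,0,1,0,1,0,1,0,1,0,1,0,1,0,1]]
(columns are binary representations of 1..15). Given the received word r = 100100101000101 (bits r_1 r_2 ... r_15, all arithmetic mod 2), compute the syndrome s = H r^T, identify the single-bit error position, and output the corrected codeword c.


s = (1, 0, 0, 1)^T, error position = 9, corrected codeword c = 100100100000101

Compute s = H r^T mod 2 one row at a time:
  s_1 = 0 + 1 + 0 + 0 + 0 + 1 + 0 + 1 = 3 ≡ 1 (mod 2).
  s_2 = 1 + 0 + 0 + 1 + 0 + 1 + 0 + 1 = 4 ≡ 0 (mod 2).
  s_3 = 0 + 0 + 0 + 1 + 0 + 0 + 0 + 1 = 2 ≡ 0 (mod 2).
  s_4 = 1 + 0 + 0 + 1 + 1 + 0 + 1 + 1 = 5 ≡ 1 (mod 2).
s = (1, 0, 0, 1)^T — this equals column 9 of H (binary 1001), so error is at position 9.
Correct: flip bit 9 of r = 100100101000101 to get c = 100100100000101.


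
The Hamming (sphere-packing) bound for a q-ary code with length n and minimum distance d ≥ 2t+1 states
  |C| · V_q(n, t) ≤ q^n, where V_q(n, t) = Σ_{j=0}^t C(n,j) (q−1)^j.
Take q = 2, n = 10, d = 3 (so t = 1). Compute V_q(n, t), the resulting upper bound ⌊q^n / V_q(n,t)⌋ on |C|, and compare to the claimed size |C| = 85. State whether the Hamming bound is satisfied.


V_q(n, t) = 11, q^n = 1024, Hamming bound = 93, |C| = 85 ≤ bound (satisfied).

Step 1: Compute V_q(n, t) = Σ_{j=0}^1 C(n, j) (q−1)^j.
  j = 0: C(10,0)·(1)^0 = 1·1 = 1.
  j = 1: C(10,1)·(1)^1 = 10·1 = 10.
  V_q(n, t) = 1 + 10 = 11.
Step 2: q^n = 2^10 = 1024.
Step 3: Hamming bound ⌊q^n / V_q(n,t)⌋ = ⌊1024/11⌋ = 93.
Step 4: Compare |C| = 85 to 93: satisfied.
The claimed |C| lies below the Hamming bound.


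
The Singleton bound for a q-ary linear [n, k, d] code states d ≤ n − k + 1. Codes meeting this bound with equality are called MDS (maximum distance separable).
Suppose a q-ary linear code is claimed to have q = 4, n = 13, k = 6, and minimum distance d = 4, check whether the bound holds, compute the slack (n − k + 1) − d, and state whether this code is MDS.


Singleton RHS = n − k + 1 = 8, slack = 4, bound satisfied, not MDS.

Singleton bound: d ≤ n − k + 1.
Here n = 13, k = 6, so n − k + 1 = 8.
Given d = 4, check d ≤ 8: YES.
Slack = (n − k + 1) − d = 4.
The code is NOT MDS (slack = 4 > 0).
Description: the claimed parameters are [13, 6, 4]_4; such a code would be non-MDS.


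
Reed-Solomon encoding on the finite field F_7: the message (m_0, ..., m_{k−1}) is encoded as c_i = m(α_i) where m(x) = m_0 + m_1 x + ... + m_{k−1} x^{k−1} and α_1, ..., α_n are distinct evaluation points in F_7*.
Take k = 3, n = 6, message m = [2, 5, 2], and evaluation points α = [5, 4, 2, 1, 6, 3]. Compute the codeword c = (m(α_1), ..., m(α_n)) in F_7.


c = [0, 5, 6, 2, 6, 0]

Message polynomial: m(x) = 2 + 5·x + 2·x^2 (mod 7).
For each evaluation point α_i, compute m(α_i) mod 7:
  α_1 = 5: Horner steps 2 → 1 → 0, so m(5) = 0.
  α_2 = 4: Horner steps 2 → 6 → 5, so m(4) = 5.
  α_3 = 2: Horner steps 2 → 2 → 6, so m(2) = 6.
  α_4 = 1: Horner steps 2 → 0 → 2, so m(1) = 2.
  α_5 = 6: Horner steps 2 → 3 → 6, so m(6) = 6.
  α_6 = 3: Horner steps 2 → 4 → 0, so m(3) = 0.
Codeword c = [0, 5, 6, 2, 6, 0] ∈ F_7^6.


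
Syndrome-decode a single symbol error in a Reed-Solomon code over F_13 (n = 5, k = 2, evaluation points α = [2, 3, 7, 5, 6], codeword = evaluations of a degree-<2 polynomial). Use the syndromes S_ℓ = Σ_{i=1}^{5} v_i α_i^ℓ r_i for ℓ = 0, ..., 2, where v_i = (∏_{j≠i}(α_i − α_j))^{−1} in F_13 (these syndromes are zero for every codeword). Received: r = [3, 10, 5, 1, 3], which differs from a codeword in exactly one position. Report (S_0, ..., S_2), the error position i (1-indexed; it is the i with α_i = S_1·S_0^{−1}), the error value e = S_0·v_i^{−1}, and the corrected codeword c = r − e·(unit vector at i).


S = (1, 2, 4), error at position 1, error magnitude e = 8, c = [8, 10, 5, 1, 3].

Step 1: column multipliers v_i = (∏_{j≠i}(α_i − α_j))^{−1} mod 13.
  i = 1 (α = 2): (2−3)(2−7)(2−5)(2−6) = (−1)·(−5)·(−3)·(−4) = 60 ≡ 8, so v_1 = 8^{−1} = 5 (mod 13).
  i = 2 (α = 3): (3−2)(3−7)(3−5)(3−6) = 1·(−4)·(−2)·(−3) = −24 ≡ 2, so v_2 = 2^{−1} = 7 (mod 13).
  i = 3 (α = 7): (7−2)(7−3)(7−5)(7−6) = 5·4·2·1 = 40 ≡ 1, so v_3 = 1^{−1} = 1 (mod 13).
  i = 4 (α = 5): (5−2)(5−3)(5−7)(5−6) = 3·2·(−2)·(−1) = 12 ≡ 12, so v_4 = 12^{−1} = 12 (mod 13).
  i = 5 (α = 6): (6−2)(6−3)(6−7)(6−5) = 4·3·(−1)·1 = −12 ≡ 1, so v_5 = 1^{−1} = 1 (mod 13).
  v = [5, 7, 1, 12, 1].
Step 2: syndromes of r = [3, 10, 5, 1, 3] (all sums mod 13).
  S_0 = Σ v_i r_i = 5·3 + 7·10 + 1·5 + 12·1 + 1·3 = 105 ≡ 1.
  S_1 = Σ v_i α_i r_i = 5·2·3 + 7·3·10 + 1·7·5 + 12·5·1 + 1·6·3 = 353 ≡ 2.
  α_i^2 mod 13 = [4, 9, 10, 12, 10].
  S_2 = Σ v_i α_i^2 r_i = 5·4·3 + 7·9·10 + 1·10·5 + 12·12·1 + 1·10·3 = 914 ≡ 4.
  S = (1, 2, 4) ≠ 0, so r is not a codeword (an error is present).
Step 3: locate the error. For a single error e at position i, S_ℓ = v_i·e·α_i^ℓ, so α_err = S_1/S_0.
  S_0^{−1} = 1^{−1} = 1 (mod 13), so α_err = 2·1 = 2 ≡ 2 = α_1. Error position i = 1.
  Consistency check: S_2/S_1 = 4·7 = 28 ≡ 2 = α_err ✓ (single-error assumption holds).
Step 4: error magnitude e = S_0/v_1 = S_0·∏_{j≠1}(α_1 − α_j) = 1·8 = 8 ≡ 8 (mod 13).
Step 5: correct position 1: c_1 = r_1 − e = 3 − 8 ≡ 8 (mod 13). Hence c = [8, 10, 5, 1, 3].
  Check: interpolating c through the α_i gives m(x) = 4 + 2·x (degree < 2) with m(α_i) = c_i for every i, so c is indeed a codeword.
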